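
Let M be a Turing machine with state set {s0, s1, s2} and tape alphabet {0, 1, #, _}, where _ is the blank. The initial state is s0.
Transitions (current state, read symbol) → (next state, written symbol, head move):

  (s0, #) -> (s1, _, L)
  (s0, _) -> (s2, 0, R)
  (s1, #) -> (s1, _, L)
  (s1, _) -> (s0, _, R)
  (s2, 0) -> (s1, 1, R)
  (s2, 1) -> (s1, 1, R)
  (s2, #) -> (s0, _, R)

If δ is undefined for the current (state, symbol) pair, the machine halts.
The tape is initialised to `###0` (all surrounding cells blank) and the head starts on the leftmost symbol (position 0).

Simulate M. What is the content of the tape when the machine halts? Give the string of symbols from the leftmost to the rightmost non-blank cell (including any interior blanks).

0_01_0

s0 | _[#]##0___   read # → write _, move L, go to s1
s1 | [_]_##0___   read _ → write _, move R, go to s0
s0 | _[_]##0___   read _ → write 0, move R, go to s2
s2 | _0[#]#0___   read # → write _, move R, go to s0
s0 | _0_[#]0___   read # → write _, move L, go to s1
s1 | _0[_]_0___   read _ → write _, move R, go to s0
s0 | _0_[_]0___   read _ → write 0, move R, go to s2
s2 | _0_0[0]___   read 0 → write 1, move R, go to s1
s1 | _0_01[_]__   read _ → write _, move R, go to s0
s0 | _0_01_[_]_   read _ → write 0, move R, go to s2
s2 | _0_01_0[_]
The non-blank tape span at halt is 0_01_0.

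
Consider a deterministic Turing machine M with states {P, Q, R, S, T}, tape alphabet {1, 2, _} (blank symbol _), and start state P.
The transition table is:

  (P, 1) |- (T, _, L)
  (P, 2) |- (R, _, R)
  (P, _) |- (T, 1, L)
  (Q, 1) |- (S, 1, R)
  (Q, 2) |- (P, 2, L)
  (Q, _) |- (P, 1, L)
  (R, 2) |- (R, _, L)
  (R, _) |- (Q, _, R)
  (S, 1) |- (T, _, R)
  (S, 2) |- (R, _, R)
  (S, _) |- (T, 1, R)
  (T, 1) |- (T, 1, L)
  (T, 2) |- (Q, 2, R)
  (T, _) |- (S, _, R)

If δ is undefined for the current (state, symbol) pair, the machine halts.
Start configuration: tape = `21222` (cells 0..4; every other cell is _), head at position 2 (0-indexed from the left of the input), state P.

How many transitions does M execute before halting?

15

state=P head=2 tape=21[2]22_   (P,2)→(R,_,R)
state=R head=3 tape=21_[2]2_   (R,2)→(R,_,L)
state=R head=2 tape=21[_]_2_   (R,_)→(Q,_,R)
state=Q head=3 tape=21_[_]2_   (Q,_)→(P,1,L)
state=P head=2 tape=21[_]12_   (P,_)→(T,1,L)
state=T head=1 tape=2[1]112_   (T,1)→(T,1,L)
state=T head=0 tape=[2]1112_   (T,2)→(Q,2,R)
state=Q head=1 tape=2[1]112_   (Q,1)→(S,1,R)
state=S head=2 tape=21[1]12_   (S,1)→(T,_,R)
state=T head=3 tape=21_[1]2_   (T,1)→(T,1,L)
state=T head=2 tape=21[_]12_   (T,_)→(S,_,R)
state=S head=3 tape=21_[1]2_   (S,1)→(T,_,R)
state=T head=4 tape=21__[2]_   (T,2)→(Q,2,R)
state=Q head=5 tape=21__2[_]   (Q,_)→(P,1,L)
state=P head=4 tape=21__[2]1   (P,2)→(R,_,R)
state=R head=5 tape=21___[1]
M halts after 15 transitions.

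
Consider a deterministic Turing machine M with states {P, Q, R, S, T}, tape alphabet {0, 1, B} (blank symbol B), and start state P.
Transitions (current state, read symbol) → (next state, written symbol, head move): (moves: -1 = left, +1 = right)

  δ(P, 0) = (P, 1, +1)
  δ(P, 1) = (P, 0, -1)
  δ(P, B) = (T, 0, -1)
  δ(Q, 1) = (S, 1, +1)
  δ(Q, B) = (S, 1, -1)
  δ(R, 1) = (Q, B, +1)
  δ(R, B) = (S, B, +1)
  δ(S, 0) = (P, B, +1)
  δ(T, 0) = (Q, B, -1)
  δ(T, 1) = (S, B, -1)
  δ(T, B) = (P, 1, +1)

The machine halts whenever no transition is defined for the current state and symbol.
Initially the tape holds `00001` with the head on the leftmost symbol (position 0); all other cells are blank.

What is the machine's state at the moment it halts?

S

P | BB[0]0001B   read 0 → write 1, move +1, go to P
P | BB1[0]001B   read 0 → write 1, move +1, go to P
P | BB11[0]01B   read 0 → write 1, move +1, go to P
P | BB111[0]1B   read 0 → write 1, move +1, go to P
P | BB1111[1]B   read 1 → write 0, move -1, go to P
P | BB111[1]0B   read 1 → write 0, move -1, go to P
P | BB11[1]00B   read 1 → write 0, move -1, go to P
P | BB1[1]000B   read 1 → write 0, move -1, go to P
P | BB[1]0000B   read 1 → write 0, move -1, go to P
P | B[B]00000B   read B → write 0, move -1, go to T
T | [B]000000B   read B → write 1, move +1, go to P
P | 1[0]00000B   read 0 → write 1, move +1, go to P
P | 11[0]0000B   read 0 → write 1, move +1, go to P
P | 111[0]000B   read 0 → write 1, move +1, go to P
P | 1111[0]00B   read 0 → write 1, move +1, go to P
P | 11111[0]0B   read 0 → write 1, move +1, go to P
P | 111111[0]B   read 0 → write 1, move +1, go to P
P | 1111111[B]   read B → write 0, move -1, go to T
T | 111111[1]0   read 1 → write B, move -1, go to S
S | 11111[1]B0
No transition is defined for (S, 1); M halts in state S.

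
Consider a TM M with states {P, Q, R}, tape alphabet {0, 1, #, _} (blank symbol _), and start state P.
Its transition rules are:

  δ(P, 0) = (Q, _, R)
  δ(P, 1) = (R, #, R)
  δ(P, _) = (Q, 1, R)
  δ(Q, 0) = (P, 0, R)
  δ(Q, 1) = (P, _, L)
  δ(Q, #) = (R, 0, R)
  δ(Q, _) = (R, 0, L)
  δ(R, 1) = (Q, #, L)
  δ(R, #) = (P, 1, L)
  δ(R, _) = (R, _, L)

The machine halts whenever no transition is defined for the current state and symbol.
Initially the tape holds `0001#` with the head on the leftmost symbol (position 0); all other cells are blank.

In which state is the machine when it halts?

P | [0]001#   read 0 → write _, move R, go to Q
Q | _[0]01#   read 0 → write 0, move R, go to P
P | _0[0]1#   read 0 → write _, move R, go to Q
Q | _0_[1]#   read 1 → write _, move L, go to P
P | _0[_]_#   read _ → write 1, move R, go to Q
Q | _01[_]#   read _ → write 0, move L, go to R
R | _0[1]0#   read 1 → write #, move L, go to Q
Q | _[0]#0#   read 0 → write 0, move R, go to P
P | _0[#]0#
No transition is defined for (P, #); M halts in state P.

P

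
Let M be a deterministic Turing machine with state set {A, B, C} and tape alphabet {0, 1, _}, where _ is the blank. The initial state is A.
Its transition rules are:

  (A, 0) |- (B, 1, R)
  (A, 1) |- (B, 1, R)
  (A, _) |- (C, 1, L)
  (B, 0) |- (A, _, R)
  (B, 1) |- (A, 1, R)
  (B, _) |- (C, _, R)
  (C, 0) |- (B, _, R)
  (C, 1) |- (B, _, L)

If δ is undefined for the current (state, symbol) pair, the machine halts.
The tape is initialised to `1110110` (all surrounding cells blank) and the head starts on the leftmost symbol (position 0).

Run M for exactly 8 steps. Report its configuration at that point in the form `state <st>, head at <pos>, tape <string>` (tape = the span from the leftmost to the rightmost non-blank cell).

state=A head=0 tape=[1]110110__   (A,1)→(B,1,R)
state=B head=1 tape=1[1]10110__   (B,1)→(A,1,R)
state=A head=2 tape=11[1]0110__   (A,1)→(B,1,R)
state=B head=3 tape=111[0]110__   (B,0)→(A,_,R)
state=A head=4 tape=111_[1]10__   (A,1)→(B,1,R)
state=B head=5 tape=111_1[1]0__   (B,1)→(A,1,R)
state=A head=6 tape=111_11[0]__   (A,0)→(B,1,R)
state=B head=7 tape=111_111[_]_   (B,_)→(C,_,R)
state=C head=8 tape=111_111_[_]
After 8 steps: state C, head at 8, tape 111_111.

state C, head at 8, tape 111_111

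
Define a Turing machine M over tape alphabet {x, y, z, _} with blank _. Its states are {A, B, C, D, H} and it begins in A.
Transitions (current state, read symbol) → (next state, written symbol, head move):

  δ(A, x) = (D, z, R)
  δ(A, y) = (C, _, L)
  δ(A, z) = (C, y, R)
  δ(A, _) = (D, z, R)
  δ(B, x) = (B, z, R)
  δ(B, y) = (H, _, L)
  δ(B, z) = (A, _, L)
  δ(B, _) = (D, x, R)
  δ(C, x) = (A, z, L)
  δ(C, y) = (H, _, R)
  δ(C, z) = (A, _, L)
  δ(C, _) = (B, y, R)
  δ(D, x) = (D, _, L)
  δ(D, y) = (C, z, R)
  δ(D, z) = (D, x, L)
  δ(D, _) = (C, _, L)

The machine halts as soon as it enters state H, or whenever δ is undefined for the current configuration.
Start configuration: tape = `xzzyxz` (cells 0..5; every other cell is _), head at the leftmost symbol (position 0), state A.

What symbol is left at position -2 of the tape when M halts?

state=A head=0 tape=__[x]zzyxz   (A,x)→(D,z,R)
state=D head=1 tape=__z[z]zyxz   (D,z)→(D,x,L)
state=D head=0 tape=__[z]xzyxz   (D,z)→(D,x,L)
state=D head=-1 tape=_[_]xxzyxz   (D,_)→(C,_,L)
state=C head=-2 tape=[_]_xxzyxz   (C,_)→(B,y,R)
state=B head=-1 tape=y[_]xxzyxz   (B,_)→(D,x,R)
state=D head=0 tape=yx[x]xzyxz   (D,x)→(D,_,L)
state=D head=-1 tape=y[x]_xzyxz   (D,x)→(D,_,L)
state=D head=-2 tape=[y]__xzyxz   (D,y)→(C,z,R)
state=C head=-1 tape=z[_]_xzyxz   (C,_)→(B,y,R)
state=B head=0 tape=zy[_]xzyxz   (B,_)→(D,x,R)
state=D head=1 tape=zyx[x]zyxz   (D,x)→(D,_,L)
state=D head=0 tape=zy[x]_zyxz   (D,x)→(D,_,L)
state=D head=-1 tape=z[y]__zyxz   (D,y)→(C,z,R)
state=C head=0 tape=zz[_]_zyxz   (C,_)→(B,y,R)
state=B head=1 tape=zzy[_]zyxz   (B,_)→(D,x,R)
state=D head=2 tape=zzyx[z]yxz   (D,z)→(D,x,L)
state=D head=1 tape=zzy[x]xyxz   (D,x)→(D,_,L)
state=D head=0 tape=zz[y]_xyxz   (D,y)→(C,z,R)
state=C head=1 tape=zzz[_]xyxz   (C,_)→(B,y,R)
state=B head=2 tape=zzzy[x]yxz   (B,x)→(B,z,R)
state=B head=3 tape=zzzyz[y]xz   (B,y)→(H,_,L)
state=H head=2 tape=zzzy[z]_xz
Cell -2 holds z when M halts.

z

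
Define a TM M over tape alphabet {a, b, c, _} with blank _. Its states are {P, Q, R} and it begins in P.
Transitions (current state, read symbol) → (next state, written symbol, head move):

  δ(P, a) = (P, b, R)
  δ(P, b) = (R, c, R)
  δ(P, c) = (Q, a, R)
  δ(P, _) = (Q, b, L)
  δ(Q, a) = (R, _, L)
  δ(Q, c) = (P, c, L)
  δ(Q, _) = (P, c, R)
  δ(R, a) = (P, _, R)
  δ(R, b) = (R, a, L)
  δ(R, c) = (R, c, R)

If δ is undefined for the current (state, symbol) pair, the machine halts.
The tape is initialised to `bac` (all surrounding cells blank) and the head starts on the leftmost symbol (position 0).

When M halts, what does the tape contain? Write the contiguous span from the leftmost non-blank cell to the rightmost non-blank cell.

P | [b]ac__   read b → write c, move R, go to R
R | c[a]c__   read a → write _, move R, go to P
P | c_[c]__   read c → write a, move R, go to Q
Q | c_a[_]_   read _ → write c, move R, go to P
P | c_ac[_]   read _ → write b, move L, go to Q
Q | c_a[c]b   read c → write c, move L, go to P
P | c_[a]cb   read a → write b, move R, go to P
P | c_b[c]b   read c → write a, move R, go to Q
Q | c_ba[b]
The non-blank tape span at halt is c_bab.

c_bab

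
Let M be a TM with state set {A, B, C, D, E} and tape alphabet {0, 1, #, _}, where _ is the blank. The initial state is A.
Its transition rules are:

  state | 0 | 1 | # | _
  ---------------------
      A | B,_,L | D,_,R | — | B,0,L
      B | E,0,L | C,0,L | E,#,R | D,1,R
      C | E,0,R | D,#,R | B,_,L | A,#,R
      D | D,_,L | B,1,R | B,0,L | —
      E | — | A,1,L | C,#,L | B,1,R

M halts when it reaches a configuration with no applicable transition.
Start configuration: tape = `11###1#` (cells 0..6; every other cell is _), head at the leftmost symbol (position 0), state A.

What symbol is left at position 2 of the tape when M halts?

A | [1]1###1#   read 1 → write _, move R, go to D
D | _[1]###1#   read 1 → write 1, move R, go to B
B | _1[#]##1#   read # → write #, move R, go to E
E | _1#[#]#1#   read # → write #, move L, go to C
C | _1[#]##1#   read # → write _, move L, go to B
B | _[1]_##1#   read 1 → write 0, move L, go to C
C | [_]0_##1#   read _ → write #, move R, go to A
A | #[0]_##1#   read 0 → write _, move L, go to B
B | [#]__##1#   read # → write #, move R, go to E
E | #[_]_##1#   read _ → write 1, move R, go to B
B | #1[_]##1#   read _ → write 1, move R, go to D
D | #11[#]#1#   read # → write 0, move L, go to B
B | #1[1]0#1#   read 1 → write 0, move L, go to C
C | #[1]00#1#   read 1 → write #, move R, go to D
D | ##[0]0#1#   read 0 → write _, move L, go to D
D | #[#]_0#1#   read # → write 0, move L, go to B
B | [#]0_0#1#   read # → write #, move R, go to E
E | #[0]_0#1#
Cell 2 holds _ when M halts.

_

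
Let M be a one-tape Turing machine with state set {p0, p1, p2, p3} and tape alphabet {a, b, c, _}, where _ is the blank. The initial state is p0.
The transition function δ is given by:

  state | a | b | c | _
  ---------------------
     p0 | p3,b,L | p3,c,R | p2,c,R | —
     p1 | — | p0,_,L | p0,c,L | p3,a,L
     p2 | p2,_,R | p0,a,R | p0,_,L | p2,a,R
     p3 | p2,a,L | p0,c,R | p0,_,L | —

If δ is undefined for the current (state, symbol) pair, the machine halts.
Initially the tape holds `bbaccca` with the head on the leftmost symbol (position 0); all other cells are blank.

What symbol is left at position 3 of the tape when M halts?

_

state=p0 head=0 tape=_[b]baccca   (p0,b)→(p3,c,R)
state=p3 head=1 tape=_c[b]accca   (p3,b)→(p0,c,R)
state=p0 head=2 tape=_cc[a]ccca   (p0,a)→(p3,b,L)
state=p3 head=1 tape=_c[c]bccca   (p3,c)→(p0,_,L)
state=p0 head=0 tape=_[c]_bccca   (p0,c)→(p2,c,R)
state=p2 head=1 tape=_c[_]bccca   (p2,_)→(p2,a,R)
state=p2 head=2 tape=_ca[b]ccca   (p2,b)→(p0,a,R)
state=p0 head=3 tape=_caa[c]cca   (p0,c)→(p2,c,R)
state=p2 head=4 tape=_caac[c]ca   (p2,c)→(p0,_,L)
state=p0 head=3 tape=_caa[c]_ca   (p0,c)→(p2,c,R)
state=p2 head=4 tape=_caac[_]ca   (p2,_)→(p2,a,R)
state=p2 head=5 tape=_caaca[c]a   (p2,c)→(p0,_,L)
state=p0 head=4 tape=_caac[a]_a   (p0,a)→(p3,b,L)
state=p3 head=3 tape=_caa[c]b_a   (p3,c)→(p0,_,L)
state=p0 head=2 tape=_ca[a]_b_a   (p0,a)→(p3,b,L)
state=p3 head=1 tape=_c[a]b_b_a   (p3,a)→(p2,a,L)
state=p2 head=0 tape=_[c]ab_b_a   (p2,c)→(p0,_,L)
state=p0 head=-1 tape=[_]_ab_b_a
Cell 3 holds _ when M halts.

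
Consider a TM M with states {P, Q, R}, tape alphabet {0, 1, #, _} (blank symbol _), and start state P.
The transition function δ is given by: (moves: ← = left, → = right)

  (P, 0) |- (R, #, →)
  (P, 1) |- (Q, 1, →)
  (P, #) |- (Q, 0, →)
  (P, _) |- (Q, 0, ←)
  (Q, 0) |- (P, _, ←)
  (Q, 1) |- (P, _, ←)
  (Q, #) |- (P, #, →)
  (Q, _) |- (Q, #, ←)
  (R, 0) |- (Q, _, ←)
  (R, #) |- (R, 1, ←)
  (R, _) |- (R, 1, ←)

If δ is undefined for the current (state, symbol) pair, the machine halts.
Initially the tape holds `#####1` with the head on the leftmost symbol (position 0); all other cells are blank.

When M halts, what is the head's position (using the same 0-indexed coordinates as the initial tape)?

3

state=P head=0 tape=[#]####1   (P,#)→(Q,0,→)
state=Q head=1 tape=0[#]###1   (Q,#)→(P,#,→)
state=P head=2 tape=0#[#]##1   (P,#)→(Q,0,→)
state=Q head=3 tape=0#0[#]#1   (Q,#)→(P,#,→)
state=P head=4 tape=0#0#[#]1   (P,#)→(Q,0,→)
state=Q head=5 tape=0#0#0[1]   (Q,1)→(P,_,←)
state=P head=4 tape=0#0#[0]_   (P,0)→(R,#,→)
state=R head=5 tape=0#0##[_]   (R,_)→(R,1,←)
state=R head=4 tape=0#0#[#]1   (R,#)→(R,1,←)
state=R head=3 tape=0#0[#]11   (R,#)→(R,1,←)
state=R head=2 tape=0#[0]111   (R,0)→(Q,_,←)
state=Q head=1 tape=0[#]_111   (Q,#)→(P,#,→)
state=P head=2 tape=0#[_]111   (P,_)→(Q,0,←)
state=Q head=1 tape=0[#]0111   (Q,#)→(P,#,→)
state=P head=2 tape=0#[0]111   (P,0)→(R,#,→)
state=R head=3 tape=0##[1]11
At halt the head is at cell 3.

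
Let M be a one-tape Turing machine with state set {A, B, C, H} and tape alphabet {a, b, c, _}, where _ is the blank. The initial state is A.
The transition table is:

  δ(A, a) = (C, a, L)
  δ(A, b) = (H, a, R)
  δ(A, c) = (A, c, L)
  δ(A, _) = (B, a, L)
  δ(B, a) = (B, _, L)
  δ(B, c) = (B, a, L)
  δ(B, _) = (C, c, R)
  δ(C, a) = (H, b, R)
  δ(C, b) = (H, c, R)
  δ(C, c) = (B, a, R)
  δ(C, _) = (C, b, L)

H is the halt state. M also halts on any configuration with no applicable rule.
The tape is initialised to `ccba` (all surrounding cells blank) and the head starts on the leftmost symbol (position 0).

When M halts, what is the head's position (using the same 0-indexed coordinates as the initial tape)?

state=A head=0 tape=__[c]cba   (A,c)→(A,c,L)
state=A head=-1 tape=_[_]ccba   (A,_)→(B,a,L)
state=B head=-2 tape=[_]accba   (B,_)→(C,c,R)
state=C head=-1 tape=c[a]ccba   (C,a)→(H,b,R)
state=H head=0 tape=cb[c]cba
At halt the head is at cell 0.

0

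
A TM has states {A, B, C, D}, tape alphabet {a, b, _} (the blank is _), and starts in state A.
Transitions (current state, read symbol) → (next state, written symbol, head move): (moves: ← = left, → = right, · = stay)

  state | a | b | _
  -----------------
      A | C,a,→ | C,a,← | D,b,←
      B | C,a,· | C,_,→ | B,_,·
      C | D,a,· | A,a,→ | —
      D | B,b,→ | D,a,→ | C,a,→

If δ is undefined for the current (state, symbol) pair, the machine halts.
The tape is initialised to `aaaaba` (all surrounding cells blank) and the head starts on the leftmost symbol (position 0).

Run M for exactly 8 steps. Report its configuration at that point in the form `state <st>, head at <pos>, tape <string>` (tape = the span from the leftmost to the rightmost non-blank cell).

state=A head=0 tape=[a]aaaba   (A,a)→(C,a,→)
state=C head=1 tape=a[a]aaba   (C,a)→(D,a,·)
state=D head=1 tape=a[a]aaba   (D,a)→(B,b,→)
state=B head=2 tape=ab[a]aba   (B,a)→(C,a,·)
state=C head=2 tape=ab[a]aba   (C,a)→(D,a,·)
state=D head=2 tape=ab[a]aba   (D,a)→(B,b,→)
state=B head=3 tape=abb[a]ba   (B,a)→(C,a,·)
state=C head=3 tape=abb[a]ba   (C,a)→(D,a,·)
state=D head=3 tape=abb[a]ba
After 8 steps: state D, head at 3, tape abbaba.

state D, head at 3, tape abbaba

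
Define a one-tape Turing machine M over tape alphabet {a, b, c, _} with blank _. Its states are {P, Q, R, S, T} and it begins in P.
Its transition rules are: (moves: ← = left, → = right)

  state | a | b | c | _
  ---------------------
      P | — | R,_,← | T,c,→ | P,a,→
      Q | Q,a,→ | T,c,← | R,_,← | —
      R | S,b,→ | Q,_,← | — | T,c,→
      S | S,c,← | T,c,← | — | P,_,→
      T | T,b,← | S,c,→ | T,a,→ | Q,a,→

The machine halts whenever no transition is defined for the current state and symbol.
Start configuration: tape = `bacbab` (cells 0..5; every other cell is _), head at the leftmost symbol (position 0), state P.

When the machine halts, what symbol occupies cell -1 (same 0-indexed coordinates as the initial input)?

P | _[b]acbab__   read b → write _, move ←, go to R
R | [_]_acbab__   read _ → write c, move →, go to T
T | c[_]acbab__   read _ → write a, move →, go to Q
Q | ca[a]cbab__   read a → write a, move →, go to Q
Q | caa[c]bab__   read c → write _, move ←, go to R
R | ca[a]_bab__   read a → write b, move →, go to S
S | cab[_]bab__   read _ → write _, move →, go to P
P | cab_[b]ab__   read b → write _, move ←, go to R
R | cab[_]_ab__   read _ → write c, move →, go to T
T | cabc[_]ab__   read _ → write a, move →, go to Q
Q | cabca[a]b__   read a → write a, move →, go to Q
Q | cabcaa[b]__   read b → write c, move ←, go to T
T | cabca[a]c__   read a → write b, move ←, go to T
T | cabc[a]bc__   read a → write b, move ←, go to T
T | cab[c]bbc__   read c → write a, move →, go to T
T | caba[b]bc__   read b → write c, move →, go to S
S | cabac[b]c__   read b → write c, move ←, go to T
T | caba[c]cc__   read c → write a, move →, go to T
T | cabaa[c]c__   read c → write a, move →, go to T
T | cabaaa[c]__   read c → write a, move →, go to T
T | cabaaaa[_]_   read _ → write a, move →, go to Q
Q | cabaaaaa[_]
Cell -1 holds c when M halts.

c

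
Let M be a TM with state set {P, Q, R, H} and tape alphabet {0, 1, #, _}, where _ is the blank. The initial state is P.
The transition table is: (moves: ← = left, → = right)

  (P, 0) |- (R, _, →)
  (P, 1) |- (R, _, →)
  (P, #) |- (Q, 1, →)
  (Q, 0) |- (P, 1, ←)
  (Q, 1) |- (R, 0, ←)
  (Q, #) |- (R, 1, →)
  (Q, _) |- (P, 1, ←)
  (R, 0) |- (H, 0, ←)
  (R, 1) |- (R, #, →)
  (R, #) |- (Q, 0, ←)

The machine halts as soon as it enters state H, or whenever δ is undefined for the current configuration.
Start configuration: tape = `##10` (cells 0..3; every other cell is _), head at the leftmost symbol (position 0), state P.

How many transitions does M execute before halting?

4

P | [#]#10   read # → write 1, move →, go to Q
Q | 1[#]10   read # → write 1, move →, go to R
R | 11[1]0   read 1 → write #, move →, go to R
R | 11#[0]   read 0 → write 0, move ←, go to H
H | 11[#]0
M halts after 4 transitions.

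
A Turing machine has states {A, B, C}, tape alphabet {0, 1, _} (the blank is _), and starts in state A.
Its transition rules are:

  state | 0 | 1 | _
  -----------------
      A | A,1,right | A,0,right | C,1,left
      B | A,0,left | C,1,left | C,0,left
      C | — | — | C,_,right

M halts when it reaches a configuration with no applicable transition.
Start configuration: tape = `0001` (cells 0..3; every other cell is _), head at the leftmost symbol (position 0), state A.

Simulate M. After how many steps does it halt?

5

state=A head=0 tape=[0]001_   (A,0)→(A,1,right)
state=A head=1 tape=1[0]01_   (A,0)→(A,1,right)
state=A head=2 tape=11[0]1_   (A,0)→(A,1,right)
state=A head=3 tape=111[1]_   (A,1)→(A,0,right)
state=A head=4 tape=1110[_]   (A,_)→(C,1,left)
state=C head=3 tape=111[0]1
M halts after 5 transitions.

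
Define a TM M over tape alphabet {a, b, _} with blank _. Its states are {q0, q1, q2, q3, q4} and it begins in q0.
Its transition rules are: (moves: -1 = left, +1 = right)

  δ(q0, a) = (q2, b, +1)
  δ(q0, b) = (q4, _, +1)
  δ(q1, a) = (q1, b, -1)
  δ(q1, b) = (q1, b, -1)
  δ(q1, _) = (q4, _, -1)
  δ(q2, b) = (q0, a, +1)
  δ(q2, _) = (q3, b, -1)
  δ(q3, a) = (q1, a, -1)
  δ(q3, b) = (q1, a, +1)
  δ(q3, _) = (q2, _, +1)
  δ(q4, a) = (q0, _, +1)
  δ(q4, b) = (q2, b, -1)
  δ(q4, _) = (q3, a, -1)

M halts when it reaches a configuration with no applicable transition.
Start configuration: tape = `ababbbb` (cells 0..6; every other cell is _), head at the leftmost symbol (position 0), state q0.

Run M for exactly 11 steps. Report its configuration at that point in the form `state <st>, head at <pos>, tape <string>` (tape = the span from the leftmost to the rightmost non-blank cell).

q0 | _[a]babbbb   read a → write b, move +1, go to q2
q2 | _b[b]abbbb   read b → write a, move +1, go to q0
q0 | _ba[a]bbbb   read a → write b, move +1, go to q2
q2 | _bab[b]bbb   read b → write a, move +1, go to q0
q0 | _baba[b]bb   read b → write _, move +1, go to q4
q4 | _baba_[b]b   read b → write b, move -1, go to q2
q2 | _baba[_]bb   read _ → write b, move -1, go to q3
q3 | _bab[a]bbb   read a → write a, move -1, go to q1
q1 | _ba[b]abbb   read b → write b, move -1, go to q1
q1 | _b[a]babbb   read a → write b, move -1, go to q1
q1 | _[b]bbabbb   read b → write b, move -1, go to q1
q1 | [_]bbbabbb
After 11 steps: state q1, head at -1, tape bbbabbb.

state q1, head at -1, tape bbbabbb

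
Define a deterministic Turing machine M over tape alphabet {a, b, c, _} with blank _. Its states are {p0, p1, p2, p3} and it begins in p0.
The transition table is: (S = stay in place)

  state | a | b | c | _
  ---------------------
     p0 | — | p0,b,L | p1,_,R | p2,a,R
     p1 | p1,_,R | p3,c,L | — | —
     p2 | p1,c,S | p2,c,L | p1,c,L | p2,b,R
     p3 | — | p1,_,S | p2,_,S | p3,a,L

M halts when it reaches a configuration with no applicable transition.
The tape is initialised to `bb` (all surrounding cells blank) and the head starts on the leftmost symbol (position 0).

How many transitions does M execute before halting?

4

p0 | _[b]b   read b → write b, move L, go to p0
p0 | [_]bb   read _ → write a, move R, go to p2
p2 | a[b]b   read b → write c, move L, go to p2
p2 | [a]cb   read a → write c, move S, go to p1
p1 | [c]cb
M halts after 4 transitions.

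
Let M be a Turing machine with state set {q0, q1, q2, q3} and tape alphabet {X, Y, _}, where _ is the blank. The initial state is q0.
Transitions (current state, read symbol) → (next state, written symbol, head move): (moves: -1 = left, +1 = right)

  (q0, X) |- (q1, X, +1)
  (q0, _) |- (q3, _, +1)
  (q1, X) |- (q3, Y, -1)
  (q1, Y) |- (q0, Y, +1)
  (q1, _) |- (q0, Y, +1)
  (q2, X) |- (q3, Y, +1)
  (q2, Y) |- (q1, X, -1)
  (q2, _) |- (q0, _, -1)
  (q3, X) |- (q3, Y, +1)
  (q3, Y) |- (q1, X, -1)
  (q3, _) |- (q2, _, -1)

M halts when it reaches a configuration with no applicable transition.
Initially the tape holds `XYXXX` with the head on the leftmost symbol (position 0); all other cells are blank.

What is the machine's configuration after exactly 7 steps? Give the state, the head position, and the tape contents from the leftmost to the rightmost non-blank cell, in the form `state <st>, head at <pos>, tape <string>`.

state q0, head at 3, tape XYYXX

q0 | [X]YXXX   read X → write X, move +1, go to q1
q1 | X[Y]XXX   read Y → write Y, move +1, go to q0
q0 | XY[X]XX   read X → write X, move +1, go to q1
q1 | XYX[X]X   read X → write Y, move -1, go to q3
q3 | XY[X]YX   read X → write Y, move +1, go to q3
q3 | XYY[Y]X   read Y → write X, move -1, go to q1
q1 | XY[Y]XX   read Y → write Y, move +1, go to q0
q0 | XYY[X]X
After 7 steps: state q0, head at 3, tape XYYXX.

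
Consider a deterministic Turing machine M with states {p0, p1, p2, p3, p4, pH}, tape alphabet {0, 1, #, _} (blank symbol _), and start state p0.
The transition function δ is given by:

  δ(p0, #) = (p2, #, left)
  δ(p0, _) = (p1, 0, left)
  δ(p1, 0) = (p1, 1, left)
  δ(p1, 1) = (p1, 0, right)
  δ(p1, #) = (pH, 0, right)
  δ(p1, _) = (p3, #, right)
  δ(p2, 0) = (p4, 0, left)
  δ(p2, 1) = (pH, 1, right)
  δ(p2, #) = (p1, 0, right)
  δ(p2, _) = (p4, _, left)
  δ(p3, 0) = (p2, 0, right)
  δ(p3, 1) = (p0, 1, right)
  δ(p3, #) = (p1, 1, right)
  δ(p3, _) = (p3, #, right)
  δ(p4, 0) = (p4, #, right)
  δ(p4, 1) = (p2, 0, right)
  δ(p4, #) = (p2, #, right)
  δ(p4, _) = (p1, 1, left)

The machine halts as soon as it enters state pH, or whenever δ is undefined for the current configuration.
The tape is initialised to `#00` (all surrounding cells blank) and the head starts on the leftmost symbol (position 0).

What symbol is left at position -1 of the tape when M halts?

1

state=p0 head=0 tape=___[#]00   (p0,#)→(p2,#,left)
state=p2 head=-1 tape=__[_]#00   (p2,_)→(p4,_,left)
state=p4 head=-2 tape=_[_]_#00   (p4,_)→(p1,1,left)
state=p1 head=-3 tape=[_]1_#00   (p1,_)→(p3,#,right)
state=p3 head=-2 tape=#[1]_#00   (p3,1)→(p0,1,right)
state=p0 head=-1 tape=#1[_]#00   (p0,_)→(p1,0,left)
state=p1 head=-2 tape=#[1]0#00   (p1,1)→(p1,0,right)
state=p1 head=-1 tape=#0[0]#00   (p1,0)→(p1,1,left)
state=p1 head=-2 tape=#[0]1#00   (p1,0)→(p1,1,left)
state=p1 head=-3 tape=[#]11#00   (p1,#)→(pH,0,right)
state=pH head=-2 tape=0[1]1#00
Cell -1 holds 1 when M halts.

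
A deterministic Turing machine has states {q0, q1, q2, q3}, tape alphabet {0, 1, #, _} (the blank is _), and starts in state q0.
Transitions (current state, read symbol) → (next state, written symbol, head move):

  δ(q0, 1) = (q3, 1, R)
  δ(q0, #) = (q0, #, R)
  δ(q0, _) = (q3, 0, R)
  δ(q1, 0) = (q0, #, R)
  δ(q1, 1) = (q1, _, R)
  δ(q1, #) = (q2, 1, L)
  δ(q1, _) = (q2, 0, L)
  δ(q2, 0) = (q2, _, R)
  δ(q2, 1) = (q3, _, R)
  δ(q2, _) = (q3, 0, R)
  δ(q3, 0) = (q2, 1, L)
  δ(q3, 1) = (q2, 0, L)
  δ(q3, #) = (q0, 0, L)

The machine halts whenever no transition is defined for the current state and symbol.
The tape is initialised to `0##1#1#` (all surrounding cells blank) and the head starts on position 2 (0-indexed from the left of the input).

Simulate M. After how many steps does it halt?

21

q0 | 0#[#]1#1#_   read # → write #, move R, go to q0
q0 | 0##[1]#1#_   read 1 → write 1, move R, go to q3
q3 | 0##1[#]1#_   read # → write 0, move L, go to q0
q0 | 0##[1]01#_   read 1 → write 1, move R, go to q3
q3 | 0##1[0]1#_   read 0 → write 1, move L, go to q2
q2 | 0##[1]11#_   read 1 → write _, move R, go to q3
q3 | 0##_[1]1#_   read 1 → write 0, move L, go to q2
q2 | 0##[_]01#_   read _ → write 0, move R, go to q3
q3 | 0##0[0]1#_   read 0 → write 1, move L, go to q2
q2 | 0##[0]11#_   read 0 → write _, move R, go to q2
q2 | 0##_[1]1#_   read 1 → write _, move R, go to q3
q3 | 0##__[1]#_   read 1 → write 0, move L, go to q2
q2 | 0##_[_]0#_   read _ → write 0, move R, go to q3
q3 | 0##_0[0]#_   read 0 → write 1, move L, go to q2
q2 | 0##_[0]1#_   read 0 → write _, move R, go to q2
q2 | 0##__[1]#_   read 1 → write _, move R, go to q3
q3 | 0##___[#]_   read # → write 0, move L, go to q0
q0 | 0##__[_]0_   read _ → write 0, move R, go to q3
q3 | 0##__0[0]_   read 0 → write 1, move L, go to q2
q2 | 0##__[0]1_   read 0 → write _, move R, go to q2
q2 | 0##___[1]_   read 1 → write _, move R, go to q3
q3 | 0##____[_]
M halts after 21 transitions.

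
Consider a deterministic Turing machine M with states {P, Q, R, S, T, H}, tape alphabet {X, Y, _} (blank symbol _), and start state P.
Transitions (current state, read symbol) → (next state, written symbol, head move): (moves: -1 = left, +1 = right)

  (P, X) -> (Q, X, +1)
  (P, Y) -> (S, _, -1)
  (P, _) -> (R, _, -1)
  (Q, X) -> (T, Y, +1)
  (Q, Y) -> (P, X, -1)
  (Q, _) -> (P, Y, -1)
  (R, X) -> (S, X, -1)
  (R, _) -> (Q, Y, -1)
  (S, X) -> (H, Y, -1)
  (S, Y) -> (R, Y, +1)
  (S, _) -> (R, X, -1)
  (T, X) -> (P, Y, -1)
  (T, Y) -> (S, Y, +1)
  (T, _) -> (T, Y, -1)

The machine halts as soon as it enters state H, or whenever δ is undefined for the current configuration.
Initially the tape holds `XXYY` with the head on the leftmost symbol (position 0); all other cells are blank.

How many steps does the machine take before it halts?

state=P head=0 tape=[X]XYY_   (P,X)→(Q,X,+1)
state=Q head=1 tape=X[X]YY_   (Q,X)→(T,Y,+1)
state=T head=2 tape=XY[Y]Y_   (T,Y)→(S,Y,+1)
state=S head=3 tape=XYY[Y]_   (S,Y)→(R,Y,+1)
state=R head=4 tape=XYYY[_]   (R,_)→(Q,Y,-1)
state=Q head=3 tape=XYY[Y]Y   (Q,Y)→(P,X,-1)
state=P head=2 tape=XY[Y]XY   (P,Y)→(S,_,-1)
state=S head=1 tape=X[Y]_XY   (S,Y)→(R,Y,+1)
state=R head=2 tape=XY[_]XY   (R,_)→(Q,Y,-1)
state=Q head=1 tape=X[Y]YXY   (Q,Y)→(P,X,-1)
state=P head=0 tape=[X]XYXY   (P,X)→(Q,X,+1)
state=Q head=1 tape=X[X]YXY   (Q,X)→(T,Y,+1)
state=T head=2 tape=XY[Y]XY   (T,Y)→(S,Y,+1)
state=S head=3 tape=XYY[X]Y   (S,X)→(H,Y,-1)
state=H head=2 tape=XY[Y]YY
M halts after 14 transitions.

14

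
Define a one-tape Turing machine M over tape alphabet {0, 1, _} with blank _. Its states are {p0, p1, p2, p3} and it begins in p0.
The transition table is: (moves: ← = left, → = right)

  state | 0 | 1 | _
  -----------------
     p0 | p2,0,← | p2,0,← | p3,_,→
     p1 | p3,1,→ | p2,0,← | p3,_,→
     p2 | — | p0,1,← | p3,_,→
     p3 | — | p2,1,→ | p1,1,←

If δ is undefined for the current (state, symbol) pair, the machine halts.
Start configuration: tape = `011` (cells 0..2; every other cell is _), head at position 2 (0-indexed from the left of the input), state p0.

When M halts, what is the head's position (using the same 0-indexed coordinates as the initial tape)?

0

state=p0 head=2 tape=_01[1]   (p0,1)→(p2,0,←)
state=p2 head=1 tape=_0[1]0   (p2,1)→(p0,1,←)
state=p0 head=0 tape=_[0]10   (p0,0)→(p2,0,←)
state=p2 head=-1 tape=[_]010   (p2,_)→(p3,_,→)
state=p3 head=0 tape=_[0]10
At halt the head is at cell 0.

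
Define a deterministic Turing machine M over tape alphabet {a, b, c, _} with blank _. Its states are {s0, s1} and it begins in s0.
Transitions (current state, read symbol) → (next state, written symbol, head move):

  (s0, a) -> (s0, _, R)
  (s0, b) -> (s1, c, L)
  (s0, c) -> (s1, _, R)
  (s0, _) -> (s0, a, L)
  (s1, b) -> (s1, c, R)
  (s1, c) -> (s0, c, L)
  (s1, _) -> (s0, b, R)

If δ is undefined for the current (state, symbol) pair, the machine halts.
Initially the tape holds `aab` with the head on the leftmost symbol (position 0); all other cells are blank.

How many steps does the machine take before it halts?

10

s0 | [a]ab__   read a → write _, move R, go to s0
s0 | _[a]b__   read a → write _, move R, go to s0
s0 | __[b]__   read b → write c, move L, go to s1
s1 | _[_]c__   read _ → write b, move R, go to s0
s0 | _b[c]__   read c → write _, move R, go to s1
s1 | _b_[_]_   read _ → write b, move R, go to s0
s0 | _b_b[_]   read _ → write a, move L, go to s0
s0 | _b_[b]a   read b → write c, move L, go to s1
s1 | _b[_]ca   read _ → write b, move R, go to s0
s0 | _bb[c]a   read c → write _, move R, go to s1
s1 | _bb_[a]
M halts after 10 transitions.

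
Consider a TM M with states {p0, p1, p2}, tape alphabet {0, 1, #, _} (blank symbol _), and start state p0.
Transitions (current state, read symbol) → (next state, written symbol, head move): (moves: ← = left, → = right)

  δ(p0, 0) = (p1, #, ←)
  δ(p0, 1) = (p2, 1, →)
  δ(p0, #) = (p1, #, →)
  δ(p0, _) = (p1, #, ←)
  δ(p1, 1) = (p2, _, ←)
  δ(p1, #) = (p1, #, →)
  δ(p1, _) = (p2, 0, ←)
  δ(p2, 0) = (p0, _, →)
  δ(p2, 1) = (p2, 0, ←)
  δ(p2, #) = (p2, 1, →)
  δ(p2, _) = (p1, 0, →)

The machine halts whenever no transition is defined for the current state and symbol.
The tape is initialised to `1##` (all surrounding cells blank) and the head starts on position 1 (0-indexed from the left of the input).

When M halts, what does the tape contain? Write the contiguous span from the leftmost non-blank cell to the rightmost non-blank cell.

0000##

state=p0 head=1 tape=_1[#]#__   (p0,#)→(p1,#,→)
state=p1 head=2 tape=_1#[#]__   (p1,#)→(p1,#,→)
state=p1 head=3 tape=_1##[_]_   (p1,_)→(p2,0,←)
state=p2 head=2 tape=_1#[#]0_   (p2,#)→(p2,1,→)
state=p2 head=3 tape=_1#1[0]_   (p2,0)→(p0,_,→)
state=p0 head=4 tape=_1#1_[_]   (p0,_)→(p1,#,←)
state=p1 head=3 tape=_1#1[_]#   (p1,_)→(p2,0,←)
state=p2 head=2 tape=_1#[1]0#   (p2,1)→(p2,0,←)
state=p2 head=1 tape=_1[#]00#   (p2,#)→(p2,1,→)
state=p2 head=2 tape=_11[0]0#   (p2,0)→(p0,_,→)
state=p0 head=3 tape=_11_[0]#   (p0,0)→(p1,#,←)
state=p1 head=2 tape=_11[_]##   (p1,_)→(p2,0,←)
state=p2 head=1 tape=_1[1]0##   (p2,1)→(p2,0,←)
state=p2 head=0 tape=_[1]00##   (p2,1)→(p2,0,←)
state=p2 head=-1 tape=[_]000##   (p2,_)→(p1,0,→)
state=p1 head=0 tape=0[0]00##
The non-blank tape span at halt is 0000##.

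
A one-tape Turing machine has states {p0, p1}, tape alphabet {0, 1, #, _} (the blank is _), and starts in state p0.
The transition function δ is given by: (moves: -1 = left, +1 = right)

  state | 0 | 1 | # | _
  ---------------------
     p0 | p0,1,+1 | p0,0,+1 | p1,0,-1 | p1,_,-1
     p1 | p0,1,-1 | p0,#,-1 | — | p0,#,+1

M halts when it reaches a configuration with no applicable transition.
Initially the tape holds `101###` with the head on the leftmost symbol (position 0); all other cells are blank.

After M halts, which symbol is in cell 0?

p0 | __[1]01###   read 1 → write 0, move +1, go to p0
p0 | __0[0]1###   read 0 → write 1, move +1, go to p0
p0 | __01[1]###   read 1 → write 0, move +1, go to p0
p0 | __010[#]##   read # → write 0, move -1, go to p1
p1 | __01[0]0##   read 0 → write 1, move -1, go to p0
p0 | __0[1]10##   read 1 → write 0, move +1, go to p0
p0 | __00[1]0##   read 1 → write 0, move +1, go to p0
p0 | __000[0]##   read 0 → write 1, move +1, go to p0
p0 | __0001[#]#   read # → write 0, move -1, go to p1
p1 | __000[1]0#   read 1 → write #, move -1, go to p0
p0 | __00[0]#0#   read 0 → write 1, move +1, go to p0
p0 | __001[#]0#   read # → write 0, move -1, go to p1
p1 | __00[1]00#   read 1 → write #, move -1, go to p0
p0 | __0[0]#00#   read 0 → write 1, move +1, go to p0
p0 | __01[#]00#   read # → write 0, move -1, go to p1
p1 | __0[1]000#   read 1 → write #, move -1, go to p0
p0 | __[0]#000#   read 0 → write 1, move +1, go to p0
p0 | __1[#]000#   read # → write 0, move -1, go to p1
p1 | __[1]0000#   read 1 → write #, move -1, go to p0
p0 | _[_]#0000#   read _ → write _, move -1, go to p1
p1 | [_]_#0000#   read _ → write #, move +1, go to p0
p0 | #[_]#0000#   read _ → write _, move -1, go to p1
p1 | [#]_#0000#
Cell 0 holds # when M halts.

#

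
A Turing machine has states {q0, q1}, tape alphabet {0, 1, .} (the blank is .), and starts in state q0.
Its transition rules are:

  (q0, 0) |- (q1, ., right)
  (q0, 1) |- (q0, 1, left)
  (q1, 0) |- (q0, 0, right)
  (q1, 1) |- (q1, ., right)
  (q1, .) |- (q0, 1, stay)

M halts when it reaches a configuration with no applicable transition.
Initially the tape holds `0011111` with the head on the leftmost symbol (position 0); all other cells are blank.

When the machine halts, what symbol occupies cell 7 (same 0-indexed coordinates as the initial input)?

q0 | [0]011111.   read 0 → write ., move right, go to q1
q1 | .[0]11111.   read 0 → write 0, move right, go to q0
q0 | .0[1]1111.   read 1 → write 1, move left, go to q0
q0 | .[0]11111.   read 0 → write ., move right, go to q1
q1 | ..[1]1111.   read 1 → write ., move right, go to q1
q1 | ...[1]111.   read 1 → write ., move right, go to q1
q1 | ....[1]11.   read 1 → write ., move right, go to q1
q1 | .....[1]1.   read 1 → write ., move right, go to q1
q1 | ......[1].   read 1 → write ., move right, go to q1
q1 | .......[.]   read . → write 1, move stay, go to q0
q0 | .......[1]   read 1 → write 1, move left, go to q0
q0 | ......[.]1
Cell 7 holds 1 when M halts.

1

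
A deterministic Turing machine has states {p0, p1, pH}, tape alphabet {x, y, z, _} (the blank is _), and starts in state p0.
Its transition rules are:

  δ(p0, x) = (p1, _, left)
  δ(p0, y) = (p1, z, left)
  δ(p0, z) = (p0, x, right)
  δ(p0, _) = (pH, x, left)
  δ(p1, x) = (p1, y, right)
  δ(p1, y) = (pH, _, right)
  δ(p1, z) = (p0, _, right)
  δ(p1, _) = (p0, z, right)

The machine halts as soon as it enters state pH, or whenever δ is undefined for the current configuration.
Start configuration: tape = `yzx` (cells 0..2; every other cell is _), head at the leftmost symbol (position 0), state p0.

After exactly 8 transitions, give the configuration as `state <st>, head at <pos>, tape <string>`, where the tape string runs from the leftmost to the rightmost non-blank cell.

p0 | _[y]zx_   read y → write z, move left, go to p1
p1 | [_]zzx_   read _ → write z, move right, go to p0
p0 | z[z]zx_   read z → write x, move right, go to p0
p0 | zx[z]x_   read z → write x, move right, go to p0
p0 | zxx[x]_   read x → write _, move left, go to p1
p1 | zx[x]__   read x → write y, move right, go to p1
p1 | zxy[_]_   read _ → write z, move right, go to p0
p0 | zxyz[_]   read _ → write x, move left, go to pH
pH | zxy[z]x
After 8 steps: state pH, head at 2, tape zxyzx.

state pH, head at 2, tape zxyzx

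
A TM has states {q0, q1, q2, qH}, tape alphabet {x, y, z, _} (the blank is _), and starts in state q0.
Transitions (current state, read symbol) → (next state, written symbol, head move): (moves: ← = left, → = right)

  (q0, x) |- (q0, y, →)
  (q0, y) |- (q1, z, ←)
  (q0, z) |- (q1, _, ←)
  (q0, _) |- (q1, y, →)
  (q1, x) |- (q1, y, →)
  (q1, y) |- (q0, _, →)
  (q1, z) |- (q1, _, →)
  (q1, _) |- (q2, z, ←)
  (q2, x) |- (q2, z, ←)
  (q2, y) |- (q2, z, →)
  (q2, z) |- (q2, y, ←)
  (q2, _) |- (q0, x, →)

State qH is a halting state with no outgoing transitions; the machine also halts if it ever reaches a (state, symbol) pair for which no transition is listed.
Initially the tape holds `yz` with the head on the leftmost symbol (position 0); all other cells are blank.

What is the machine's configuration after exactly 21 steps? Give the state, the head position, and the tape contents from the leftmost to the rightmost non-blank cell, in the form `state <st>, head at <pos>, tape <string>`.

state q2, head at -1, tape yzz_z

q0 | ___[y]z   read y → write z, move ←, go to q1
q1 | __[_]zz   read _ → write z, move ←, go to q2
q2 | _[_]zzz   read _ → write x, move →, go to q0
q0 | _x[z]zz   read z → write _, move ←, go to q1
q1 | _[x]_zz   read x → write y, move →, go to q1
q1 | _y[_]zz   read _ → write z, move ←, go to q2
q2 | _[y]zzz   read y → write z, move →, go to q2
q2 | _z[z]zz   read z → write y, move ←, go to q2
q2 | _[z]yzz   read z → write y, move ←, go to q2
q2 | [_]yyzz   read _ → write x, move →, go to q0
q0 | x[y]yzz   read y → write z, move ←, go to q1
q1 | [x]zyzz   read x → write y, move →, go to q1
q1 | y[z]yzz   read z → write _, move →, go to q1
q1 | y_[y]zz   read y → write _, move →, go to q0
q0 | y__[z]z   read z → write _, move ←, go to q1
q1 | y_[_]_z   read _ → write z, move ←, go to q2
q2 | y[_]z_z   read _ → write x, move →, go to q0
q0 | yx[z]_z   read z → write _, move ←, go to q1
q1 | y[x]__z   read x → write y, move →, go to q1
q1 | yy[_]_z   read _ → write z, move ←, go to q2
q2 | y[y]z_z   read y → write z, move →, go to q2
q2 | yz[z]_z
After 21 steps: state q2, head at -1, tape yzz_z.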